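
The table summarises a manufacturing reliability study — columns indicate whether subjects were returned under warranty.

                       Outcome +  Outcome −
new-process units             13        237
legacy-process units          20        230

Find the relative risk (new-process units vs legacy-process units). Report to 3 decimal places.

0.650

risk, new-process units = 13/250 = 0.0520
risk, legacy-process units = 20/250 = 0.0800
RR = 0.0520 / 0.0800 = 0.650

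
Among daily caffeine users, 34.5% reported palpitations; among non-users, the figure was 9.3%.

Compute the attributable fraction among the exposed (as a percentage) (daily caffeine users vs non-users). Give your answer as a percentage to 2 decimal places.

AR% = (0.3450 − 0.0930) / 0.3450 = 0.7304 → 73.04%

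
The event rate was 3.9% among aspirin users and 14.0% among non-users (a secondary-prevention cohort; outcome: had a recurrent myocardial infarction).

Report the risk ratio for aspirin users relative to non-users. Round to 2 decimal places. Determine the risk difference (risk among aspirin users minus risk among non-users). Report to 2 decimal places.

RR = 0.03900 / 0.14000 = 0.28
risk difference = 0.03900 − 0.14000 = -0.10

RR = 0.28; RD = -0.10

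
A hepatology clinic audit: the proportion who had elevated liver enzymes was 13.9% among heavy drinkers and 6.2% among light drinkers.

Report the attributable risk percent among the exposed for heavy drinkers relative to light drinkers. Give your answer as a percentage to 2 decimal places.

AR% = (0.1390 − 0.0620) / 0.1390 = 0.5540 → 55.40%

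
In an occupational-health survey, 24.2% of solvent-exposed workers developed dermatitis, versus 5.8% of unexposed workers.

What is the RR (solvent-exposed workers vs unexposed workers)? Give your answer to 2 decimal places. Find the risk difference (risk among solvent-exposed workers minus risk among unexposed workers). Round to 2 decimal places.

RR = 4.17; RD = 0.18

RR = 0.2420 / 0.0580 = 4.17
risk difference = 0.2420 − 0.0580 = 0.18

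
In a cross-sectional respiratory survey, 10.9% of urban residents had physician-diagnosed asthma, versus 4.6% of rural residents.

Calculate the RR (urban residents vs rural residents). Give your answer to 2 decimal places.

RR = 0.10900 / 0.04600 = 2.37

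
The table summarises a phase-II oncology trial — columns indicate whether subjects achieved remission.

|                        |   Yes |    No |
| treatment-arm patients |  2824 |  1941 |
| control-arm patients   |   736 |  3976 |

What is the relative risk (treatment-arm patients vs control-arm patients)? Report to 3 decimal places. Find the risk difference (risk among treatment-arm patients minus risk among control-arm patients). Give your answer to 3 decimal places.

risk, treatment-arm patients = 2824/4765 = 0.5927
risk, control-arm patients = 736/4712 = 0.1562
RR = 0.5927 / 0.1562 = 3.794
risk difference = 0.5927 − 0.1562 = 0.436

RR = 3.794; RD = 0.436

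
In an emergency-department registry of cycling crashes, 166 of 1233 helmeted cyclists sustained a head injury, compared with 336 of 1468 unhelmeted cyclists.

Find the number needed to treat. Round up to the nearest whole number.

risk, helmeted cyclists = 166/1233 = 0.134631
risk, unhelmeted cyclists = 336/1468 = 0.228883
absolute risk difference = 0.094252
1 / 0.094252 = 10.610 → round up → 11

NNT: 11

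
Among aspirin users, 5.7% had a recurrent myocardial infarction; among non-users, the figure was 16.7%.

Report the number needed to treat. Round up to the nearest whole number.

NNT: 10

absolute risk difference = 0.110000
1 / 0.110000 = 9.091 → round up → 10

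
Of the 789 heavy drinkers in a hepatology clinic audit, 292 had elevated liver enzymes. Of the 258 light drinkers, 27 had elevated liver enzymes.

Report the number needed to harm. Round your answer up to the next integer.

NNH ≈ 4

risk, heavy drinkers = 292/789 = 0.370089
risk, light drinkers = 27/258 = 0.104651
absolute risk difference = 0.265438
1 / 0.265438 = 3.767 → round up → 4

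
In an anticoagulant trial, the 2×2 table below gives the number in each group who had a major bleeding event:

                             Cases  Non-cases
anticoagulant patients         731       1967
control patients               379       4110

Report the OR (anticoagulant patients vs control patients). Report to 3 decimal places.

4.030

odds, anticoagulant patients = 731/1967 = 0.3716
odds, control patients = 379/4110 = 0.0922
OR = 0.3716 / 0.0922 = 4.030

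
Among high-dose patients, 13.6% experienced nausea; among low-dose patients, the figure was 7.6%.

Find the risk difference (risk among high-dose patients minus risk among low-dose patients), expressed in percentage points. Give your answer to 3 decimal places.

risk difference = 0.1360 − 0.0760 = 0.0600 → 6.000 percentage points

RD: 6.000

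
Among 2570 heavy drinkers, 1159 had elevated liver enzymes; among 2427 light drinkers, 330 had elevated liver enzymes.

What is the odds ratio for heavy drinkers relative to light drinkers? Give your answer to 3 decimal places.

OR = (1159 × 2097) / (1411 × 330) = 2430423/465630 ≈ 5.220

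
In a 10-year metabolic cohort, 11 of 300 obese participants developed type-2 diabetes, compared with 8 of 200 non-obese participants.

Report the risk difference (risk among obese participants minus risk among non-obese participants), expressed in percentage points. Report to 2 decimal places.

RD: -0.33

risk, obese participants = 11/300 = 0.03667
risk, non-obese participants = 8/200 = 0.04000
risk difference = 0.03667 − 0.04000 = -0.00333 → -0.33 percentage points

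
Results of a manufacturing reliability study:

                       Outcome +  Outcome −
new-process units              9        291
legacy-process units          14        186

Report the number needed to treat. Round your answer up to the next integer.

NNT: 25

risk, new-process units = 9/300 = 0.030000
risk, legacy-process units = 14/200 = 0.070000
absolute risk difference = 0.040000
1 / 0.040000 = 25.000 → round up → 25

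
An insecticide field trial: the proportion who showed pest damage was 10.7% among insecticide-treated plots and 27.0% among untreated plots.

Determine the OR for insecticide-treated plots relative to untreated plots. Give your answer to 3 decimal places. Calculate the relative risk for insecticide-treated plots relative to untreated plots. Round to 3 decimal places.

odds, insecticide-treated plots = 0.1070/0.8930 = 0.1198
odds, untreated plots = 0.2700/0.7300 = 0.3699
OR = 0.1198 / 0.3699 = 0.324
RR = 0.1070 / 0.2700 = 0.396

OR = 0.324; RR = 0.396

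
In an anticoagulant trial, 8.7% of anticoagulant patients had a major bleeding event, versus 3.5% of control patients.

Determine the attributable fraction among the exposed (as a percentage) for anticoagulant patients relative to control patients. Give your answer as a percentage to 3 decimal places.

AR% = (0.08700 − 0.03500) / 0.08700 = 0.5977 → 59.770%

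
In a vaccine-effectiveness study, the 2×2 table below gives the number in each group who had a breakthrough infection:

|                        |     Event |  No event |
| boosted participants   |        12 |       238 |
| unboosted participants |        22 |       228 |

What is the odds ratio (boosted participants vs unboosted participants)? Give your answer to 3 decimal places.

OR: 0.523

odds, boosted participants = 12/238 = 0.05042
odds, unboosted participants = 22/228 = 0.09649
OR = 0.05042 / 0.09649 = 0.523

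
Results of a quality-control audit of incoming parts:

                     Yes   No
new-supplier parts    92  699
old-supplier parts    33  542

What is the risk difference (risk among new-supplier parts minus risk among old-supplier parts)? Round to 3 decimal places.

RD: 0.059

risk, new-supplier parts = 92/791 = 0.1163
risk, old-supplier parts = 33/575 = 0.0574
risk difference = 0.1163 − 0.0574 = 0.059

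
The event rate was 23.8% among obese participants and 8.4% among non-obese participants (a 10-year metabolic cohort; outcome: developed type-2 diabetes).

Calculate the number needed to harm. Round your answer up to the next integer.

NNH = 7

absolute risk difference = 0.154000
1 / 0.154000 = 6.494 → round up → 7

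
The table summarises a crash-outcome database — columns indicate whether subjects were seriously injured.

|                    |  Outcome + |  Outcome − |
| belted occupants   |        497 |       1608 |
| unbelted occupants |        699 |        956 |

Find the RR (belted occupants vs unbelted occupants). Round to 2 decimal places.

RR = 0.56

risk, belted occupants = 497/2105 = 0.2361
risk, unbelted occupants = 699/1655 = 0.4224
RR = 0.2361 / 0.4224 = 0.56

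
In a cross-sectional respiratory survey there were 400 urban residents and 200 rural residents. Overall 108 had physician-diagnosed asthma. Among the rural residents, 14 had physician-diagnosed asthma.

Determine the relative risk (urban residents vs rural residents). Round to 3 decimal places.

RR ≈ 3.357

urban residents with the outcome: 108 − 14 = 94
urban residents without the outcome: 400 − 94 = 306
rural residents without the outcome: 200 − 14 = 186
risk, urban residents = 94/400 = 0.2350
risk, rural residents = 14/200 = 0.0700
RR = 0.2350 / 0.0700 = 3.357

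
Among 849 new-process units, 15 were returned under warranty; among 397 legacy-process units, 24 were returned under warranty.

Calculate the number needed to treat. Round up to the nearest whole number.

NNT: 24

risk, new-process units = 15/849 = 0.017668
risk, legacy-process units = 24/397 = 0.060453
absolute risk difference = 0.042786
1 / 0.042786 = 23.372 → round up → 24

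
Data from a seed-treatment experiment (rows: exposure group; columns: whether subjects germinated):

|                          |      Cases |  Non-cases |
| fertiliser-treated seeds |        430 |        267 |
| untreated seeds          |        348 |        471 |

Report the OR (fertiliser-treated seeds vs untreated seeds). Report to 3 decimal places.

OR = (430 × 471) / (267 × 348) = 202530/92916 ≈ 2.180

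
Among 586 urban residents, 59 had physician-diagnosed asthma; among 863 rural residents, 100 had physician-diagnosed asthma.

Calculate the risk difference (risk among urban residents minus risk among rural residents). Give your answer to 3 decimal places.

risk, urban residents = 59/586 = 0.1007
risk, rural residents = 100/863 = 0.1159
risk difference = 0.1007 − 0.1159 = -0.015

RD = -0.015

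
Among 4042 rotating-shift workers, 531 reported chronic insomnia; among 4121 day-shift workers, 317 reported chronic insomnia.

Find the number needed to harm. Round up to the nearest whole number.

risk, rotating-shift workers = 531/4042 = 0.131371
risk, day-shift workers = 317/4121 = 0.076923
absolute risk difference = 0.054448
1 / 0.054448 = 18.366 → round up → 19

19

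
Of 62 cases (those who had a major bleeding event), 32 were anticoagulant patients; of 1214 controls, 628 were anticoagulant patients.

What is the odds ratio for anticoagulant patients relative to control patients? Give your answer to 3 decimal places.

OR = (32 × 586) / (628 × 30) = 18752/18840 ≈ 0.995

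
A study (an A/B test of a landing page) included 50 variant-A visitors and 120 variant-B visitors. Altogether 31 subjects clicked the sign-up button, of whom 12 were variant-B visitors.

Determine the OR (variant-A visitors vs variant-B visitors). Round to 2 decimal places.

variant-A visitors with the outcome: 31 − 12 = 19
variant-A visitors without the outcome: 50 − 19 = 31
variant-B visitors without the outcome: 120 − 12 = 108
odds, variant-A visitors = 19/31 = 0.6129
odds, variant-B visitors = 12/108 = 0.1111
OR = 0.6129 / 0.1111 = 5.52

OR: 5.52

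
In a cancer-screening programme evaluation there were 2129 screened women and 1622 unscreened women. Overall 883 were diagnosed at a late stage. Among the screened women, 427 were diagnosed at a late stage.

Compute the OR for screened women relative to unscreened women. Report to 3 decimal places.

screened women without the outcome: 2129 − 427 = 1702
unscreened women with the outcome: 883 − 427 = 456
unscreened women without the outcome: 1622 − 456 = 1166
OR = (427 × 1166) / (1702 × 456) = 497882/776112 ≈ 0.642

OR: 0.642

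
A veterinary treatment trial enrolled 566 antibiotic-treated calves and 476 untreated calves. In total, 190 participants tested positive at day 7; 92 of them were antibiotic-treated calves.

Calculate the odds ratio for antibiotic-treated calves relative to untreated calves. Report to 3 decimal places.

0.749

antibiotic-treated calves without the outcome: 566 − 92 = 474
untreated calves with the outcome: 190 − 92 = 98
untreated calves without the outcome: 476 − 98 = 378
odds, antibiotic-treated calves = 92/474 = 0.1941
odds, untreated calves = 98/378 = 0.2593
OR = 0.1941 / 0.2593 = 0.749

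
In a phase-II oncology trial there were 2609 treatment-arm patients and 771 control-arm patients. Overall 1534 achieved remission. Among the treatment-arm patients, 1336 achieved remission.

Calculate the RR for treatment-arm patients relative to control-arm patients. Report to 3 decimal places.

1.994

treatment-arm patients without the outcome: 2609 − 1336 = 1273
control-arm patients with the outcome: 1534 − 1336 = 198
control-arm patients without the outcome: 771 − 198 = 573
risk, treatment-arm patients = 1336/2609 = 0.5121
risk, control-arm patients = 198/771 = 0.2568
RR = 0.5121 / 0.2568 = 1.994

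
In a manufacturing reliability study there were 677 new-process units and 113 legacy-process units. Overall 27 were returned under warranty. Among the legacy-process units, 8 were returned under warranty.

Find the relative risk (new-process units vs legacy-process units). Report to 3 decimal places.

0.396

new-process units with the outcome: 27 − 8 = 19
new-process units without the outcome: 677 − 19 = 658
legacy-process units without the outcome: 113 − 8 = 105
risk, new-process units = 19/677 = 0.02806
risk, legacy-process units = 8/113 = 0.07080
RR = 0.02806 / 0.07080 = 0.396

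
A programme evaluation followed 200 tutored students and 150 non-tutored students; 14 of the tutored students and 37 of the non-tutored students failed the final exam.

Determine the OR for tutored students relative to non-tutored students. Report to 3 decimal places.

OR = (14 × 113) / (186 × 37) = 1582/6882 ≈ 0.230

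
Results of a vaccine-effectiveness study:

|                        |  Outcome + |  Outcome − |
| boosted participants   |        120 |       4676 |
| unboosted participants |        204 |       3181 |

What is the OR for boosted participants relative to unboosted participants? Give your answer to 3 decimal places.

odds, boosted participants = 120/4676 = 0.02566
odds, unboosted participants = 204/3181 = 0.06413
OR = 0.02566 / 0.06413 = 0.400

0.400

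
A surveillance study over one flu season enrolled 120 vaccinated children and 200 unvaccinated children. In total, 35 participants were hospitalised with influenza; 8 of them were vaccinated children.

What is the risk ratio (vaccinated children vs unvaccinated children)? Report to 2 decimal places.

vaccinated children without the outcome: 120 − 8 = 112
unvaccinated children with the outcome: 35 − 8 = 27
unvaccinated children without the outcome: 200 − 27 = 173
risk, vaccinated children = 8/120 = 0.0667
risk, unvaccinated children = 27/200 = 0.1350
RR = 0.0667 / 0.1350 = 0.49

RR ≈ 0.49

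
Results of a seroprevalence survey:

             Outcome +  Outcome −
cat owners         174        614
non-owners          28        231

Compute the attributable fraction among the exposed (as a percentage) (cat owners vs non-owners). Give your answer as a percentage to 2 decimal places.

risk, cat owners = 174/788 = 0.2208
risk, non-owners = 28/259 = 0.1081
AR% = (0.2208 − 0.1081) / 0.2208 = 0.5104 → 51.04%

51.04%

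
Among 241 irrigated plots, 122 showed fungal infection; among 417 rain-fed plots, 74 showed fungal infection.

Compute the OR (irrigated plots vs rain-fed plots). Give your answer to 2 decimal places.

OR = (122 × 343) / (119 × 74) = 41846/8806 ≈ 4.75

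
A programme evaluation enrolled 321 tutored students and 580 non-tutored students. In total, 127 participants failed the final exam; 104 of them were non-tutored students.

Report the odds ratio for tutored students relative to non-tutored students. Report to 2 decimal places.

tutored students with the outcome: 127 − 104 = 23
tutored students without the outcome: 321 − 23 = 298
non-tutored students without the outcome: 580 − 104 = 476
odds, tutored students = 23/298 = 0.0772
odds, non-tutored students = 104/476 = 0.2185
OR = 0.0772 / 0.2185 = 0.35

OR: 0.35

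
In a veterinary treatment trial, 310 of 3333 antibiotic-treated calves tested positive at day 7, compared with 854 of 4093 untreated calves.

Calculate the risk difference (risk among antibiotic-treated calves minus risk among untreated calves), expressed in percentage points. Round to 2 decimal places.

RD = -11.56

risk, antibiotic-treated calves = 310/3333 = 0.0930
risk, untreated calves = 854/4093 = 0.2086
risk difference = 0.0930 − 0.2086 = -0.1156 → -11.56 percentage points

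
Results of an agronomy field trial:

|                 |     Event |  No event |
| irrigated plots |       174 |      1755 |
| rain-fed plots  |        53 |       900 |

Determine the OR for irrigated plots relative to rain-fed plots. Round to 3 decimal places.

OR = (174 × 900) / (1755 × 53) = 156600/93015 ≈ 1.684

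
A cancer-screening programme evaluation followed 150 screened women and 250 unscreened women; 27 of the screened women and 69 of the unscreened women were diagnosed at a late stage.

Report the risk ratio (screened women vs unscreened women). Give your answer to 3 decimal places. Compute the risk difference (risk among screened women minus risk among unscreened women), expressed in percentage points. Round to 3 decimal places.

RR = 0.652; RD = -9.600

risk, screened women = 27/150 = 0.1800
risk, unscreened women = 69/250 = 0.2760
RR = 0.1800 / 0.2760 = 0.652
risk difference = 0.1800 − 0.2760 = -0.0960 → -9.600 percentage points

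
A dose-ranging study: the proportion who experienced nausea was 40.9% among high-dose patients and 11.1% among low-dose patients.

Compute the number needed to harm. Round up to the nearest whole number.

absolute risk difference = 0.298000
1 / 0.298000 = 3.356 → round up → 4

4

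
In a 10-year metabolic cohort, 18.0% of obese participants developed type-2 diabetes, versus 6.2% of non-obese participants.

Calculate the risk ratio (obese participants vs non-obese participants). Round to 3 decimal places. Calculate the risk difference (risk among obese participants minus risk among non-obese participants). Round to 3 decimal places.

RR = 2.903; RD = 0.118

RR = 0.1800 / 0.0620 = 2.903
risk difference = 0.1800 − 0.0620 = 0.118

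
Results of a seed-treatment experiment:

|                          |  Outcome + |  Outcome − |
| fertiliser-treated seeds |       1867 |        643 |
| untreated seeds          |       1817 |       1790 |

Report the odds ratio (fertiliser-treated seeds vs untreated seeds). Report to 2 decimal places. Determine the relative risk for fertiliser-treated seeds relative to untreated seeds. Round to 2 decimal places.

odds, fertiliser-treated seeds = 1867/643 = 2.9036
odds, untreated seeds = 1817/1790 = 1.0151
OR = 2.9036 / 1.0151 = 2.86
risk, fertiliser-treated seeds = 1867/2510 = 0.7438
risk, untreated seeds = 1817/3607 = 0.5037
RR = 0.7438 / 0.5037 = 1.48

OR = 2.86; RR = 1.48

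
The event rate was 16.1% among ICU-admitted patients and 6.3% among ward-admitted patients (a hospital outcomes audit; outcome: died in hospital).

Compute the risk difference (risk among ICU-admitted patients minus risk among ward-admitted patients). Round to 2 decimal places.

risk difference = 0.1610 − 0.0630 = 0.10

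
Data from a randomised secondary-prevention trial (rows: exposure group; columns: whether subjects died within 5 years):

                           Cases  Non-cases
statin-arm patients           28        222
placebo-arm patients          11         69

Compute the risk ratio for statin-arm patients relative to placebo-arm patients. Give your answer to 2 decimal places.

risk, statin-arm patients = 28/250 = 0.1120
risk, placebo-arm patients = 11/80 = 0.1375
RR = 0.1120 / 0.1375 = 0.81

0.81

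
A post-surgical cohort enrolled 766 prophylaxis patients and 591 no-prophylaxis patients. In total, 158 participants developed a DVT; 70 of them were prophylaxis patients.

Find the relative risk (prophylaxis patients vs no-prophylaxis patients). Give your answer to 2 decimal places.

RR: 0.61

prophylaxis patients without the outcome: 766 − 70 = 696
no-prophylaxis patients with the outcome: 158 − 70 = 88
no-prophylaxis patients without the outcome: 591 − 88 = 503
risk, prophylaxis patients = 70/766 = 0.0914
risk, no-prophylaxis patients = 88/591 = 0.1489
RR = 0.0914 / 0.1489 = 0.61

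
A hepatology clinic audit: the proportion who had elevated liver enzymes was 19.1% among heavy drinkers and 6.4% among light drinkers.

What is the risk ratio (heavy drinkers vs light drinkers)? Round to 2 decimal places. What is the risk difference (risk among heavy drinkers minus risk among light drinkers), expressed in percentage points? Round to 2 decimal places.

RR = 2.98; RD = 12.70

RR = 0.1910 / 0.0640 = 2.98
risk difference = 0.1910 − 0.0640 = 0.1270 → 12.70 percentage points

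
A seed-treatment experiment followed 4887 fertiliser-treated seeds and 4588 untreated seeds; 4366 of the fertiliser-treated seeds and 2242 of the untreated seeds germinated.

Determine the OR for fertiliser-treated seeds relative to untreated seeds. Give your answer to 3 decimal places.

OR = (4366 × 2346) / (521 × 2242) = 10242636/1168082 ≈ 8.769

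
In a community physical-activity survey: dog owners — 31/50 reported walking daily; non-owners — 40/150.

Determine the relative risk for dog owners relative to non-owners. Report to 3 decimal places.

RR ≈ 2.325

risk, dog owners = 31/50 = 0.6200
risk, non-owners = 40/150 = 0.2667
RR = 0.6200 / 0.2667 = 2.325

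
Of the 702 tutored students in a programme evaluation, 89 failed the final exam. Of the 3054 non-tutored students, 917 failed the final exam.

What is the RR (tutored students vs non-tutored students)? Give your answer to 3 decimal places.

RR: 0.422

risk, tutored students = 89/702 = 0.1268
risk, non-tutored students = 917/3054 = 0.3003
RR = 0.1268 / 0.3003 = 0.422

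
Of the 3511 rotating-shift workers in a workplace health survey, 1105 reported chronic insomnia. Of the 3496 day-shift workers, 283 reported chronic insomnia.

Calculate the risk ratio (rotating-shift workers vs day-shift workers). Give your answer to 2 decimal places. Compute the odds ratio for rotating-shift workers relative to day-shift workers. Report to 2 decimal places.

risk, rotating-shift workers = 1105/3511 = 0.3147
risk, day-shift workers = 283/3496 = 0.0809
RR = 0.3147 / 0.0809 = 3.89
odds, rotating-shift workers = 1105/2406 = 0.4593
odds, day-shift workers = 283/3213 = 0.0881
OR = 0.4593 / 0.0881 = 5.21

RR = 3.89; OR = 5.21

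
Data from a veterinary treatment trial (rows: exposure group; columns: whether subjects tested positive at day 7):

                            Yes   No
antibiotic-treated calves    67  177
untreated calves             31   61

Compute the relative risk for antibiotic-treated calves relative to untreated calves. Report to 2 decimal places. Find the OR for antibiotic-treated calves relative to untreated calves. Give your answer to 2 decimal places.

RR = 0.81; OR = 0.74

risk, antibiotic-treated calves = 67/244 = 0.2746
risk, untreated calves = 31/92 = 0.3370
RR = 0.2746 / 0.3370 = 0.81
odds, antibiotic-treated calves = 67/177 = 0.3785
odds, untreated calves = 31/61 = 0.5082
OR = 0.3785 / 0.5082 = 0.74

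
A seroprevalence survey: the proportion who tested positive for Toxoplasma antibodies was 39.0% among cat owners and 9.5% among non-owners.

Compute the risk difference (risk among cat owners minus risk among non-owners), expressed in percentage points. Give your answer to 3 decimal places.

risk difference = 0.3900 − 0.0950 = 0.2950 → 29.500 percentage points

RD ≈ 29.500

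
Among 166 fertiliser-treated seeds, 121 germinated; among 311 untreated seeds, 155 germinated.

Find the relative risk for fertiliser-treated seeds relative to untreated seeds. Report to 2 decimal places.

1.46

risk, fertiliser-treated seeds = 121/166 = 0.7289
risk, untreated seeds = 155/311 = 0.4984
RR = 0.7289 / 0.4984 = 1.46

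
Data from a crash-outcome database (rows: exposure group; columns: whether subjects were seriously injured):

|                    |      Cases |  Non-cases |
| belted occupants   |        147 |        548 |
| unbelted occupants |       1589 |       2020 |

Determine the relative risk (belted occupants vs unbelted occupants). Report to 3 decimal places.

risk, belted occupants = 147/695 = 0.2115
risk, unbelted occupants = 1589/3609 = 0.4403
RR = 0.2115 / 0.4403 = 0.480

RR: 0.480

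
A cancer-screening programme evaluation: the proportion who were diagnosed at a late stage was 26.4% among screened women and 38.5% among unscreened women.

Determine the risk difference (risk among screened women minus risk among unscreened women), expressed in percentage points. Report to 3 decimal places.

risk difference = 0.2640 − 0.3850 = -0.1210 → -12.100 percentage points

-12.100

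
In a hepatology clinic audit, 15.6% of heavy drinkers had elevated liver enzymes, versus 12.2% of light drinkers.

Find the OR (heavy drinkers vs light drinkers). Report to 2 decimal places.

odds, heavy drinkers = 0.1560/0.8440 = 0.1848
odds, light drinkers = 0.1220/0.8780 = 0.1390
OR = 0.1848 / 0.1390 = 1.33

1.33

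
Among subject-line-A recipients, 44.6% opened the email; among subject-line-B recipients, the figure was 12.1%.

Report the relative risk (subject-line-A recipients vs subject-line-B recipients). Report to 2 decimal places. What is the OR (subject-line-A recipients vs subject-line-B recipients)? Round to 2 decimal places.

RR = 3.69; OR = 5.85

RR = 0.4460 / 0.1210 = 3.69
odds, subject-line-A recipients = 0.4460/0.5540 = 0.8051
odds, subject-line-B recipients = 0.1210/0.8790 = 0.1377
OR = 0.8051 / 0.1377 = 5.85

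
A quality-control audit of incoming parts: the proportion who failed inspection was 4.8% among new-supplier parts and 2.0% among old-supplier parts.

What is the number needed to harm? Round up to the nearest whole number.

absolute risk difference = 0.028000
1 / 0.028000 = 35.714 → round up → 36

NNH ≈ 36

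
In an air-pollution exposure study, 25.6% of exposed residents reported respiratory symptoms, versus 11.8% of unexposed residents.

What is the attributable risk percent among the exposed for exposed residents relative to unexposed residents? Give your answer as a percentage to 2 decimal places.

AR% = (0.2560 − 0.1180) / 0.2560 = 0.5391 → 53.91%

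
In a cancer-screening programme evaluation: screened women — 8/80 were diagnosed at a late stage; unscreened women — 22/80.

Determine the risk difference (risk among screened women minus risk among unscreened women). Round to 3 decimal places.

RD: -0.175

risk, screened women = 8/80 = 0.1000
risk, unscreened women = 22/80 = 0.2750
risk difference = 0.1000 − 0.2750 = -0.175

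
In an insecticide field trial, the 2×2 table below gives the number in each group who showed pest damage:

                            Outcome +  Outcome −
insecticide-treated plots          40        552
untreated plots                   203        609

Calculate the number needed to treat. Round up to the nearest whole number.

risk, insecticide-treated plots = 40/592 = 0.067568
risk, untreated plots = 203/812 = 0.250000
absolute risk difference = 0.182432
1 / 0.182432 = 5.481 → round up → 6

NNT: 6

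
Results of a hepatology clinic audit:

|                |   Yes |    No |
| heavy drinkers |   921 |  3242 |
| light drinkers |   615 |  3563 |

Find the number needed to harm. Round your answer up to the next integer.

14

risk, heavy drinkers = 921/4163 = 0.221235
risk, light drinkers = 615/4178 = 0.147200
absolute risk difference = 0.074035
1 / 0.074035 = 13.507 → round up → 14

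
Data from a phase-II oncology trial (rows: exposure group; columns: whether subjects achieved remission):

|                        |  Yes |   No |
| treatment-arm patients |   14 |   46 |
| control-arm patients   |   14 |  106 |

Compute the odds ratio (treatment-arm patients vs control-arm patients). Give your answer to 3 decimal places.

OR = (14 × 106) / (46 × 14) = 1484/644 ≈ 2.304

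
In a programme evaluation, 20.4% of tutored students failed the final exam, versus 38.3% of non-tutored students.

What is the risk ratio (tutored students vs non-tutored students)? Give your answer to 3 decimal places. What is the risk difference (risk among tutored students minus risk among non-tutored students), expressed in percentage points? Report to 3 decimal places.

RR = 0.533; RD = -17.900

RR = 0.2040 / 0.3830 = 0.533
risk difference = 0.2040 − 0.3830 = -0.1790 → -17.900 percentage points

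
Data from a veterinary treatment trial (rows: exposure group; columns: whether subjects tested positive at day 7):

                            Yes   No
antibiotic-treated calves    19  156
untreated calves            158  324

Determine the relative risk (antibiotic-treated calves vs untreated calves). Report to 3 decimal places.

risk, antibiotic-treated calves = 19/175 = 0.1086
risk, untreated calves = 158/482 = 0.3278
RR = 0.1086 / 0.3278 = 0.331

0.331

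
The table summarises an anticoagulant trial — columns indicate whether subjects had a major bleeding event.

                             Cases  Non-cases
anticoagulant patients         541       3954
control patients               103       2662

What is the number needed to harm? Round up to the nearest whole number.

NNH ≈ 13

risk, anticoagulant patients = 541/4495 = 0.120356
risk, control patients = 103/2765 = 0.037251
absolute risk difference = 0.083105
1 / 0.083105 = 12.033 → round up → 13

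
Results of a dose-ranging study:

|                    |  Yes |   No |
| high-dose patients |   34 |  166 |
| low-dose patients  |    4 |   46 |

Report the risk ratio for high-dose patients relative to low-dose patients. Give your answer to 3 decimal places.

risk, high-dose patients = 34/200 = 0.1700
risk, low-dose patients = 4/50 = 0.0800
RR = 0.1700 / 0.0800 = 2.125

2.125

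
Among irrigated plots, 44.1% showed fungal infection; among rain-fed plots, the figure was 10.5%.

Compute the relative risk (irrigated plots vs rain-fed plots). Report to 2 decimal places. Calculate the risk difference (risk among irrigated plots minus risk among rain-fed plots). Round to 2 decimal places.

RR = 0.4410 / 0.1050 = 4.20
risk difference = 0.4410 − 0.1050 = 0.34

RR = 4.20; RD = 0.34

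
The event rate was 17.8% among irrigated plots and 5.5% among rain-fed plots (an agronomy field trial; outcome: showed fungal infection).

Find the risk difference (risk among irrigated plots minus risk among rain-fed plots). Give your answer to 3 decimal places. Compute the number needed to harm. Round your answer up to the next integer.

risk difference = 0.1780 − 0.0550 = 0.123
absolute risk difference = 0.123000
1 / 0.123000 = 8.130 → round up → 9

RD = 0.123; NNH = 9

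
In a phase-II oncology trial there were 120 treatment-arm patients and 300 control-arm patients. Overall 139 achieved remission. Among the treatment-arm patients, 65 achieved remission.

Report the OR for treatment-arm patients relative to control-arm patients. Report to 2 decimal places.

treatment-arm patients without the outcome: 120 − 65 = 55
control-arm patients with the outcome: 139 − 65 = 74
control-arm patients without the outcome: 300 − 74 = 226
odds, treatment-arm patients = 65/55 = 1.1818
odds, control-arm patients = 74/226 = 0.3274
OR = 1.1818 / 0.3274 = 3.61

OR: 3.61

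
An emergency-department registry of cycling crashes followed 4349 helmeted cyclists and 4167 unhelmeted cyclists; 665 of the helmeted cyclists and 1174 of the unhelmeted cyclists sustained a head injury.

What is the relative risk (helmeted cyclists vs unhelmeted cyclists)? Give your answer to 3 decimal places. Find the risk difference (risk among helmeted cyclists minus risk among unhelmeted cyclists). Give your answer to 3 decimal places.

risk, helmeted cyclists = 665/4349 = 0.1529
risk, unhelmeted cyclists = 1174/4167 = 0.2817
RR = 0.1529 / 0.2817 = 0.543
risk difference = 0.1529 − 0.2817 = -0.129

RR = 0.543; RD = -0.129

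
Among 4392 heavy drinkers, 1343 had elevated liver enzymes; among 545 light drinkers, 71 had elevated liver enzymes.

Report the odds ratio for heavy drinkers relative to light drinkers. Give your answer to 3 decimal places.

odds, heavy drinkers = 1343/3049 = 0.4405
odds, light drinkers = 71/474 = 0.1498
OR = 0.4405 / 0.1498 = 2.941

2.941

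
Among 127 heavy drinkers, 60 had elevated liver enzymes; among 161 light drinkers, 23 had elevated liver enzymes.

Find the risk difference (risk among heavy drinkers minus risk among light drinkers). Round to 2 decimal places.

risk, heavy drinkers = 60/127 = 0.4724
risk, light drinkers = 23/161 = 0.1429
risk difference = 0.4724 − 0.1429 = 0.33

0.33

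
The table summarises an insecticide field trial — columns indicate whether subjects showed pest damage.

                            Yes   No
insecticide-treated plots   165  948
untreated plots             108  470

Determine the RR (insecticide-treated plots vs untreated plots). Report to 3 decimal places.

risk, insecticide-treated plots = 165/1113 = 0.1482
risk, untreated plots = 108/578 = 0.1869
RR = 0.1482 / 0.1869 = 0.793

RR = 0.793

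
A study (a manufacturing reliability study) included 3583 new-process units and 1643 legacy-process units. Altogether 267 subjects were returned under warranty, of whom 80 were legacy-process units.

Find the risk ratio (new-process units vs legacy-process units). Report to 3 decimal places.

1.072

new-process units with the outcome: 267 − 80 = 187
new-process units without the outcome: 3583 − 187 = 3396
legacy-process units without the outcome: 1643 − 80 = 1563
risk, new-process units = 187/3583 = 0.05219
risk, legacy-process units = 80/1643 = 0.04869
RR = 0.05219 / 0.04869 = 1.072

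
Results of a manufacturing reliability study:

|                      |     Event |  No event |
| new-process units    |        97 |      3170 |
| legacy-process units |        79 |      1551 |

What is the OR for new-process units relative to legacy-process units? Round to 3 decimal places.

OR = (97 × 1551) / (3170 × 79) = 150447/250430 ≈ 0.601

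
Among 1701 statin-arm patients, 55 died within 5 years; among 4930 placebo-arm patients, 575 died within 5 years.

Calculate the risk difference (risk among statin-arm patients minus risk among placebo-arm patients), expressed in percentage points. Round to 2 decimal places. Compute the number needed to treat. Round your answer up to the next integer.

risk, statin-arm patients = 55/1701 = 0.03233
risk, placebo-arm patients = 575/4930 = 0.11663
risk difference = 0.03233 − 0.11663 = -0.08430 → -8.43 percentage points
absolute risk difference = 0.084299
1 / 0.084299 = 11.863 → round up → 12

RD = -8.43; NNT = 12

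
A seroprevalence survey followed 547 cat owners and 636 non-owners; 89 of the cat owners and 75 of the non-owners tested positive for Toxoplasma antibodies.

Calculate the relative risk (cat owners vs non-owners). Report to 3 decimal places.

risk, cat owners = 89/547 = 0.1627
risk, non-owners = 75/636 = 0.1179
RR = 0.1627 / 0.1179 = 1.380

RR: 1.380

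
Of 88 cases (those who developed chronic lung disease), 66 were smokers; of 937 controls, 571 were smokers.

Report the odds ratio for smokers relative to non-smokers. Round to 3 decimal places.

odds, smokers = 66/571 = 0.1156
odds, non-smokers = 22/366 = 0.0601
OR = 0.1156 / 0.0601 = 1.923

OR: 1.923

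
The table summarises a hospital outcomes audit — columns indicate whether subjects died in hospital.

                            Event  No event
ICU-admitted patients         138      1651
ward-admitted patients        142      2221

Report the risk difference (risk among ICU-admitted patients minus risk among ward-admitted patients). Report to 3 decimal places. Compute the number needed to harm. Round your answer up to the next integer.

risk, ICU-admitted patients = 138/1789 = 0.0771
risk, ward-admitted patients = 142/2363 = 0.0601
risk difference = 0.0771 − 0.0601 = 0.017
absolute risk difference = 0.017045
1 / 0.017045 = 58.668 → round up → 59

RD = 0.017; NNH = 59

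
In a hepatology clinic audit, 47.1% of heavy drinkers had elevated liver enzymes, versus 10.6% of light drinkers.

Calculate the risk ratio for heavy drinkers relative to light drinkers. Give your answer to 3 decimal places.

RR = 0.4710 / 0.1060 = 4.443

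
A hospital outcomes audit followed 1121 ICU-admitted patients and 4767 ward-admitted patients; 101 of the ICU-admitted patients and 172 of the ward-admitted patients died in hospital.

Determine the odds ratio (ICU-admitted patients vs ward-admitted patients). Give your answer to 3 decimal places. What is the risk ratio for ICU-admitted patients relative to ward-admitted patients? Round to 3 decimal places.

OR = 2.645; RR = 2.497

OR = (101 × 4595) / (1020 × 172) = 464095/175440 ≈ 2.645
risk, ICU-admitted patients = 101/1121 = 0.09010
risk, ward-admitted patients = 172/4767 = 0.03608
RR = 0.09010 / 0.03608 = 2.497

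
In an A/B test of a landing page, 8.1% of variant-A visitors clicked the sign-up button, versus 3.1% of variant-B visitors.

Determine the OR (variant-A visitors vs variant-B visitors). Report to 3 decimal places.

odds, variant-A visitors = 0.08100/0.91900 = 0.08814
odds, variant-B visitors = 0.03100/0.96900 = 0.03199
OR = 0.08814 / 0.03199 = 2.755

OR = 2.755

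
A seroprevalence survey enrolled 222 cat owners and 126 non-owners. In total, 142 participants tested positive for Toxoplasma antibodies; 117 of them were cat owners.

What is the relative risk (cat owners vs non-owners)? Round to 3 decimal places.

2.656

cat owners without the outcome: 222 − 117 = 105
non-owners with the outcome: 142 − 117 = 25
non-owners without the outcome: 126 − 25 = 101
risk, cat owners = 117/222 = 0.5270
risk, non-owners = 25/126 = 0.1984
RR = 0.5270 / 0.1984 = 2.656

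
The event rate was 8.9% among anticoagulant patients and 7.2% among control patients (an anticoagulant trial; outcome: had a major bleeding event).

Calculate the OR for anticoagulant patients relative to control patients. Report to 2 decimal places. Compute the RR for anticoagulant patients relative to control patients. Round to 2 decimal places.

odds, anticoagulant patients = 0.0890/0.9110 = 0.0977
odds, control patients = 0.0720/0.9280 = 0.0776
OR = 0.0977 / 0.0776 = 1.26
RR = 0.0890 / 0.0720 = 1.24

OR = 1.26; RR = 1.24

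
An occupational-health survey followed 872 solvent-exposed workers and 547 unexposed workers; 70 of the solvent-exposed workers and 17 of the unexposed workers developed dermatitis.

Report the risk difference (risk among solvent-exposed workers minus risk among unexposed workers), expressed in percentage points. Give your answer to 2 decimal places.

risk, solvent-exposed workers = 70/872 = 0.08028
risk, unexposed workers = 17/547 = 0.03108
risk difference = 0.08028 − 0.03108 = 0.04920 → 4.92 percentage points

RD ≈ 4.92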